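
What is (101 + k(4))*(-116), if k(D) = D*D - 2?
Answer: -13340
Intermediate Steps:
k(D) = -2 + D² (k(D) = D² - 2 = -2 + D²)
(101 + k(4))*(-116) = (101 + (-2 + 4²))*(-116) = (101 + (-2 + 16))*(-116) = (101 + 14)*(-116) = 115*(-116) = -13340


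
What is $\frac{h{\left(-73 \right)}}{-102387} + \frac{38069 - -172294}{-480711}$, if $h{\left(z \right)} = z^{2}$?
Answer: $- \frac{8033381800}{16406185719} \approx -0.48966$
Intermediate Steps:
$\frac{h{\left(-73 \right)}}{-102387} + \frac{38069 - -172294}{-480711} = \frac{\left(-73\right)^{2}}{-102387} + \frac{38069 - -172294}{-480711} = 5329 \left(- \frac{1}{102387}\right) + \left(38069 + 172294\right) \left(- \frac{1}{480711}\right) = - \frac{5329}{102387} + 210363 \left(- \frac{1}{480711}\right) = - \frac{5329}{102387} - \frac{70121}{160237} = - \frac{8033381800}{16406185719}$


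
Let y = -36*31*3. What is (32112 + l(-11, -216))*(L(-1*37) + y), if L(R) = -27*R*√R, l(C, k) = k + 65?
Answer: -107005428 + 31929039*I*√37 ≈ -1.0701e+8 + 1.9422e+8*I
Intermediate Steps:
l(C, k) = 65 + k
y = -3348 (y = -1116*3 = -3348)
L(R) = -27*R^(3/2)
(32112 + l(-11, -216))*(L(-1*37) + y) = (32112 + (65 - 216))*(-27*(-37*I*√37) - 3348) = (32112 - 151)*(-(-999)*I*√37 - 3348) = 31961*(-(-999)*I*√37 - 3348) = 31961*(999*I*√37 - 3348) = 31961*(-3348 + 999*I*√37) = -107005428 + 31929039*I*√37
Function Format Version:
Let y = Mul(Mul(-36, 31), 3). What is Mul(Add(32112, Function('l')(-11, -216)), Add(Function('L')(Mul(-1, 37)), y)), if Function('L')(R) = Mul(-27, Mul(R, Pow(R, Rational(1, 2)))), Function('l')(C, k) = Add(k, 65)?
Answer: Add(-107005428, Mul(31929039, I, Pow(37, Rational(1, 2)))) ≈ Add(-1.0701e+8, Mul(1.9422e+8, I))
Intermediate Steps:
Function('l')(C, k) = Add(65, k)
y = -3348 (y = Mul(-1116, 3) = -3348)
Function('L')(R) = Mul(-27, Pow(R, Rational(3, 2)))
Mul(Add(32112, Function('l')(-11, -216)), Add(Function('L')(Mul(-1, 37)), y)) = Mul(Add(32112, Add(65, -216)), Add(Mul(-27, Pow(Mul(-1, 37), Rational(3, 2))), -3348)) = Mul(Add(32112, -151), Add(Mul(-27, Pow(-37, Rational(3, 2))), -3348)) = Mul(31961, Add(Mul(-27, Mul(-37, I, Pow(37, Rational(1, 2)))), -3348)) = Mul(31961, Add(Mul(999, I, Pow(37, Rational(1, 2))), -3348)) = Mul(31961, Add(-3348, Mul(999, I, Pow(37, Rational(1, 2))))) = Add(-107005428, Mul(31929039, I, Pow(37, Rational(1, 2))))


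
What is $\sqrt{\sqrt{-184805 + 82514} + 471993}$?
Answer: $\sqrt{471993 + i \sqrt{102291}} \approx 687.02 + 0.233 i$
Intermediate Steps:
$\sqrt{\sqrt{-184805 + 82514} + 471993} = \sqrt{\sqrt{-102291} + 471993} = \sqrt{i \sqrt{102291} + 471993} = \sqrt{471993 + i \sqrt{102291}}$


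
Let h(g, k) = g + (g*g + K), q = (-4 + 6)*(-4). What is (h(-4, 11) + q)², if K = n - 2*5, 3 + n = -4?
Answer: 169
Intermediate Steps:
n = -7 (n = -3 - 4 = -7)
q = -8 (q = 2*(-4) = -8)
K = -17 (K = -7 - 2*5 = -7 - 10 = -17)
h(g, k) = -17 + g + g² (h(g, k) = g + (g*g - 17) = g + (g² - 17) = g + (-17 + g²) = -17 + g + g²)
(h(-4, 11) + q)² = ((-17 - 4 + (-4)²) - 8)² = ((-17 - 4 + 16) - 8)² = (-5 - 8)² = (-13)² = 169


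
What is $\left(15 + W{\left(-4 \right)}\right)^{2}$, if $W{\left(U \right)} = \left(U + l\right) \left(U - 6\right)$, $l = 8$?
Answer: $625$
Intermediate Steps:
$W{\left(U \right)} = \left(-6 + U\right) \left(8 + U\right)$ ($W{\left(U \right)} = \left(U + 8\right) \left(U - 6\right) = \left(8 + U\right) \left(-6 + U\right) = \left(-6 + U\right) \left(8 + U\right)$)
$\left(15 + W{\left(-4 \right)}\right)^{2} = \left(15 + \left(-48 + \left(-4\right)^{2} + 2 \left(-4\right)\right)\right)^{2} = \left(15 - 40\right)^{2} = \left(-25\right)^{2} = 625$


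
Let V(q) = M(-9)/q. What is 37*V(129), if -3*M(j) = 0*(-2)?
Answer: 0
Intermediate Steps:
M(j) = 0 (M(j) = -0*(-2) = -⅓*0 = 0)
V(q) = 0 (V(q) = 0/q = 0)
37*V(129) = 37*0 = 0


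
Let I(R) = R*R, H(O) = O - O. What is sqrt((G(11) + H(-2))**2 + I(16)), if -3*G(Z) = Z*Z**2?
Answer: sqrt(1773865)/3 ≈ 443.96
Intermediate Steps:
G(Z) = -Z**3/3 (G(Z) = -Z*Z**2/3 = -Z**3/3)
H(O) = 0
I(R) = R**2
sqrt((G(11) + H(-2))**2 + I(16)) = sqrt((-1/3*11**3 + 0)**2 + 16**2) = sqrt((-1/3*1331 + 0)**2 + 256) = sqrt((-1331/3 + 0)**2 + 256) = sqrt((-1331/3)**2 + 256) = sqrt(1771561/9 + 256) = sqrt(1773865/9) = sqrt(1773865)/3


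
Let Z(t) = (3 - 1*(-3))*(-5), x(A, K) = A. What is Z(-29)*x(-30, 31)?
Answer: 900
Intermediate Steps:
Z(t) = -30 (Z(t) = (3 + 3)*(-5) = 6*(-5) = -30)
Z(-29)*x(-30, 31) = -30*(-30) = 900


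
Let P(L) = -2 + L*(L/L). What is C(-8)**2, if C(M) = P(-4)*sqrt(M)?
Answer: -288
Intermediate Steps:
P(L) = -2 + L (P(L) = -2 + L*1 = -2 + L)
C(M) = -6*sqrt(M) (C(M) = (-2 - 4)*sqrt(M) = -6*sqrt(M))
C(-8)**2 = (-12*I*sqrt(2))**2 = -288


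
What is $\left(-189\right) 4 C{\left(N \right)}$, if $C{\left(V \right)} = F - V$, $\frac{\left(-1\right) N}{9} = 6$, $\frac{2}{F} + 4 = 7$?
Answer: $-41328$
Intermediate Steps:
$F = \frac{2}{3}$ ($F = \frac{2}{-4 + 7} = \frac{2}{3} \approx 0.66667$)
$N = -54$ ($N = \left(-9\right) 6 = -54$)
$C{\left(V \right)} = \frac{2}{3} - V$
$\left(-189\right) 4 C{\left(N \right)} = \left(-189\right) 4 \left(\frac{2}{3} - -54\right) = - 756 \left(\frac{2}{3} + 54\right) = \left(-756\right) \frac{164}{3} = -41328$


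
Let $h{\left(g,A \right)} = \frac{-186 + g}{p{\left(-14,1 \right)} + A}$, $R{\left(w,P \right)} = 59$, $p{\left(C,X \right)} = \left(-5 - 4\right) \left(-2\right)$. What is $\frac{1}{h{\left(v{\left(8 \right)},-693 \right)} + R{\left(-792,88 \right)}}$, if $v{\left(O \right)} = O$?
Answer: $\frac{675}{40003} \approx 0.016874$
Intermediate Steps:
$p{\left(C,X \right)} = 18$ ($p{\left(C,X \right)} = \left(-9\right) \left(-2\right) = 18$)
$h{\left(g,A \right)} = \frac{-186 + g}{18 + A}$
$\frac{1}{h{\left(v{\left(8 \right)},-693 \right)} + R{\left(-792,88 \right)}} = \frac{1}{\frac{-186 + 8}{18 - 693} + 59} = \frac{1}{\frac{1}{-675} \left(-178\right) + 59} = \frac{1}{\left(- \frac{1}{675}\right) \left(-178\right) + 59} = \frac{1}{\frac{178}{675} + 59} = \frac{1}{\frac{40003}{675}} = \frac{675}{40003}$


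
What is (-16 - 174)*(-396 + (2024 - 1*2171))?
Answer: 103170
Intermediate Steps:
(-16 - 174)*(-396 + (2024 - 1*2171)) = -190*(-396 + (2024 - 2171)) = -190*(-396 - 147) = -190*(-543) = 103170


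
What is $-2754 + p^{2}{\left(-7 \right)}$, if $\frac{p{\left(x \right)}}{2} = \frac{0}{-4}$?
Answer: $-2754$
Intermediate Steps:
$p{\left(x \right)} = 0$ ($p{\left(x \right)} = 2 \frac{0}{-4} = 2 \cdot 0 \left(- \frac{1}{4}\right) = 2 \cdot 0 = 0$)
$-2754 + p^{2}{\left(-7 \right)} = -2754 + 0^{2} = -2754 + 0 = -2754$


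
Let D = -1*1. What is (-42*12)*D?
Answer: 504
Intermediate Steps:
D = -1
(-42*12)*D = -42*12*(-1) = -504*(-1) = 504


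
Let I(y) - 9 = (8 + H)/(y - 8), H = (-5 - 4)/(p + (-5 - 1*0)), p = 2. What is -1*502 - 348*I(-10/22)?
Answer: -98618/31 ≈ -3181.2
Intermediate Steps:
H = 3 (H = (-5 - 4)/(2 + (-5 - 1*0)) = -9/(2 + (-5 + 0)) = -9/(2 - 5) = -9/(-3) = -9*(-⅓) = 3)
I(y) = 9 + 11/(-8 + y) (I(y) = 9 + (8 + 3)/(y - 8) = 9 + 11/(-8 + y))
-1*502 - 348*I(-10/22) = -1*502 - 348*(-61 + 9*(-10/22))/(-8 - 10/22) = -502 - 348*(-61 + 9*(-10*1/22))/(-8 - 10*1/22) = -502 - 348*(-61 + 9*(-5/11))/(-8 - 5/11) = -502 - 348*(-61 - 45/11)/(-93/11) = -502 - (-1276)*(-716)/(31*11) = -502 - 348*716/93 = -502 - 83056/31 = -98618/31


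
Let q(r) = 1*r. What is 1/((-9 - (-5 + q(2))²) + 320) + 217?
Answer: 65535/302 ≈ 217.00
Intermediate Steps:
q(r) = r
1/((-9 - (-5 + q(2))²) + 320) + 217 = 1/((-9 - (-5 + 2)²) + 320) + 217 = 1/((-9 - 1*(-3)²) + 320) + 217 = 1/((-9 - 1*9) + 320) + 217 = 1/((-9 - 9) + 320) + 217 = 1/(-18 + 320) + 217 = 1/302 + 217 = 65535/302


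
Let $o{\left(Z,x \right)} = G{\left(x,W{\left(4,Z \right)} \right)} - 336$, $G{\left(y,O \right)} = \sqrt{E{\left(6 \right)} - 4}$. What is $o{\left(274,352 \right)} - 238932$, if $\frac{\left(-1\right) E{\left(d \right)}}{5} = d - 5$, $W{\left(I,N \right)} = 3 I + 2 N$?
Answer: $-239268 + 3 i \approx -2.3927 \cdot 10^{5} + 3.0 i$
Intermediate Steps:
$W{\left(I,N \right)} = 2 N + 3 I$
$E{\left(d \right)} = 25 - 5 d$ ($E{\left(d \right)} = - 5 \left(d - 5\right) = - 5 \left(-5 + d\right) = 25 - 5 d$)
$G{\left(y,O \right)} = 3 i$ ($G{\left(y,O \right)} = \sqrt{\left(25 - 30\right) - 4} = \sqrt{-5 - 4} = \sqrt{-9} = 3 i$)
$o{\left(Z,x \right)} = -336 + 3 i$ ($o{\left(Z,x \right)} = 3 i - 336 = -336 + 3 i$)
$o{\left(274,352 \right)} - 238932 = \left(-336 + 3 i\right) - 238932 = -239268 + 3 i$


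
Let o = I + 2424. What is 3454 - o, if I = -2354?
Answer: 3384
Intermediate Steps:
o = 70 (o = -2354 + 2424 = 70)
3454 - o = 3454 - 1*70 = 3454 - 70 = 3384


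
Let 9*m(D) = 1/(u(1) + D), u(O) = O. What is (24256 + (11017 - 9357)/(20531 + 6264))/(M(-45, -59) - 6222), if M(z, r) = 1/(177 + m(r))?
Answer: -1000833590729/256726790993 ≈ -3.8984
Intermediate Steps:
m(D) = 1/(9*(1 + D))
M(z, r) = 1/(177 + 1/(9*(1 + r)))
(24256 + (11017 - 9357)/(20531 + 6264))/(M(-45, -59) - 6222) = (24256 + (11017 - 9357)/(20531 + 6264))/(9*(1 - 59)/(1594 + 1593*(-59)) - 6222) = (24256 + 1660/26795)/(9*(-58)/(1594 - 93987) - 6222) = (24256 + 1660*(1/26795))/(9*(-58)/(-92393) - 6222) = (24256 + 332/5359)/(9*(-1/92393)*(-58) - 6222) = 129988236/(5359*(522/92393 - 6222)) = 129988236/(5359*(-574868724/92393)) = (129988236/5359)*(-92393/574868724) = -1000833590729/256726790993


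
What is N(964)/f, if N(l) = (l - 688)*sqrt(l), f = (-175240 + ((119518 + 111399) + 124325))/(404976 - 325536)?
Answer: 21925440*sqrt(241)/90001 ≈ 3781.9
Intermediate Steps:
f = 90001/39720 (f = (-175240 + (230917 + 124325))/79440 = (-175240 + 355242)*(1/79440) = 180002*(1/79440) = 90001/39720 ≈ 2.2659)
N(l) = sqrt(l)*(-688 + l) (N(l) = (-688 + l)*sqrt(l) = sqrt(l)*(-688 + l))
N(964)/f = (sqrt(964)*(-688 + 964))/(90001/39720) = ((2*sqrt(241))*276)*(39720/90001) = (552*sqrt(241))*(39720/90001) = 21925440*sqrt(241)/90001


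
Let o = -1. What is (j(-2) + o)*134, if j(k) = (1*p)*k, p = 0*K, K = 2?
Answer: -134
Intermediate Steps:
p = 0 (p = 0*2 = 0)
j(k) = 0 (j(k) = (1*0)*k = 0*k = 0)
(j(-2) + o)*134 = (0 - 1)*134 = -1*134 = -134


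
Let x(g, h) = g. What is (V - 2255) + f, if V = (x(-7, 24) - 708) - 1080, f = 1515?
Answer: -2535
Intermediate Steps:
V = -1795 (V = (-7 - 708) - 1080 = -715 - 1080 = -1795)
(V - 2255) + f = (-1795 - 2255) + 1515 = -4050 + 1515 = -2535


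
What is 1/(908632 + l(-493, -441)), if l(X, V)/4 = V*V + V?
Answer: 1/1684792 ≈ 5.9355e-7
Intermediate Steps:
l(X, V) = 4*V + 4*V² (l(X, V) = 4*(V*V + V) = 4*(V² + V) = 4*(V + V²) = 4*V + 4*V²)
1/(908632 + l(-493, -441)) = 1/(908632 + 4*(-441)*(1 - 441)) = 1/(908632 + 4*(-441)*(-440)) = 1/(908632 + 776160) = 1/1684792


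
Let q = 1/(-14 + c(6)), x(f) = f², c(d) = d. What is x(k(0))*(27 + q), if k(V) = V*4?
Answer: 0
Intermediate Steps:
k(V) = 4*V
q = -⅛ (q = 1/(-14 + 6) = 1/(-8) = -⅛ ≈ -0.12500)
x(k(0))*(27 + q) = (4*0)²*(27 - ⅛) = 0²*(215/8) = 0*(215/8) = 0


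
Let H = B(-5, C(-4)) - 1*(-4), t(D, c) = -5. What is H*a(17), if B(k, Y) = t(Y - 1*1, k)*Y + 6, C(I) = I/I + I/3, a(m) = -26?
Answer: -910/3 ≈ -303.33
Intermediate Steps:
C(I) = 1 + I/3 (C(I) = 1 + I*(⅓) = 1 + I/3)
B(k, Y) = 6 - 5*Y (B(k, Y) = -5*Y + 6 = 6 - 5*Y)
H = 35/3 (H = (6 - 5*(1 + (⅓)*(-4))) - 1*(-4) = (6 - 5*(1 - 4/3)) + 4 = (6 - 5*(-⅓)) + 4 = (6 + 5/3) + 4 = 23/3 + 4 = 35/3 ≈ 11.667)
H*a(17) = (35/3)*(-26) = -910/3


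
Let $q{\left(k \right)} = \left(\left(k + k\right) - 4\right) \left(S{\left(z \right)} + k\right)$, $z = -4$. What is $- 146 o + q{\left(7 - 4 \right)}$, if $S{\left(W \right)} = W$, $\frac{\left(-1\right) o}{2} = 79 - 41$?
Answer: $11094$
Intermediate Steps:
$o = -76$ ($o = - 2 \left(79 - 41\right) = \left(-2\right) 38 = -76$)
$q{\left(k \right)} = \left(-4 + k\right) \left(-4 + 2 k\right)$ ($q{\left(k \right)} = \left(\left(k + k\right) - 4\right) \left(-4 + k\right) = \left(2 k - 4\right) \left(-4 + k\right) = \left(-4 + 2 k\right) \left(-4 + k\right) = \left(-4 + k\right) \left(-4 + 2 k\right)$)
$- 146 o + q{\left(7 - 4 \right)} = \left(-146\right) \left(-76\right) + \left(16 - 12 \left(7 - 4\right) + 2 \left(7 - 4\right)^{2}\right) = 11096 + \left(16 - 12 \left(7 - 4\right) + 2 \left(7 - 4\right)^{2}\right) = 11096 + \left(16 - 36 + 2 \cdot 3^{2}\right) = 11096 + \left(16 - 36 + 2 \cdot 9\right) = 11096 + \left(16 - 36 + 18\right) = 11096 - 2 = 11094$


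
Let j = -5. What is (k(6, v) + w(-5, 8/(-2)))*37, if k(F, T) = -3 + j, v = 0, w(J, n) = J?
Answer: -481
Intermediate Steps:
k(F, T) = -8 (k(F, T) = -3 - 5 = -8)
(k(6, v) + w(-5, 8/(-2)))*37 = (-8 - 5)*37 = -13*37 = -481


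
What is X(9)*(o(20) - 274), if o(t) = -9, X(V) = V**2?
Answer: -22923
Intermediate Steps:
X(9)*(o(20) - 274) = 9**2*(-9 - 274) = 81*(-283) = -22923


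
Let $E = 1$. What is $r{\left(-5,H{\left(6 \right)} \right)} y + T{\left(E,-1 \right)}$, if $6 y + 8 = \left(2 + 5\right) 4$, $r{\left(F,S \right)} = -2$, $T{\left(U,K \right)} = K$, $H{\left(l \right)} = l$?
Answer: $- \frac{23}{3} \approx -7.6667$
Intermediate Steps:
$y = \frac{10}{3}$ ($y = - \frac{4}{3} + \frac{\left(2 + 5\right) 4}{6} = - \frac{4}{3} + \frac{7 \cdot 4}{6} = - \frac{4}{3} + \frac{1}{6} \cdot 28 = - \frac{4}{3} + \frac{14}{3} = \frac{10}{3} \approx 3.3333$)
$r{\left(-5,H{\left(6 \right)} \right)} y + T{\left(E,-1 \right)} = \left(-2\right) \frac{10}{3} - 1 = - \frac{20}{3} - 1 = - \frac{23}{3}$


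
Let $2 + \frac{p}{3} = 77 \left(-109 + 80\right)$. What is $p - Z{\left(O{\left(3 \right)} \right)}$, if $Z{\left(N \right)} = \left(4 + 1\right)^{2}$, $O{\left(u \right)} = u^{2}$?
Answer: $-6730$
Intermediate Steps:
$p = -6705$ ($p = -6 + 3 \cdot 77 \left(-109 + 80\right) = -6 + 3 \cdot 77 \left(-29\right) = -6 + 3 \left(-2233\right) = -6 - 6699 = -6705$)
$Z{\left(N \right)} = 25$ ($Z{\left(N \right)} = 5^{2} = 25$)
$p - Z{\left(O{\left(3 \right)} \right)} = -6705 - 25 = -6730$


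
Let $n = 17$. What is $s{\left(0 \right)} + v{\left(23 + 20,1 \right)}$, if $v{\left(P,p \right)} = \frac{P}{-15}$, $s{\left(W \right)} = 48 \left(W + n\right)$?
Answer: $\frac{12197}{15} \approx 813.13$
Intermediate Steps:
$s{\left(W \right)} = 816 + 48 W$ ($s{\left(W \right)} = 48 \left(W + 17\right) = 48 \left(17 + W\right) = 816 + 48 W$)
$v{\left(P,p \right)} = - \frac{P}{15}$ ($v{\left(P,p \right)} = P \left(- \frac{1}{15}\right) = - \frac{P}{15}$)
$s{\left(0 \right)} + v{\left(23 + 20,1 \right)} = \left(816 + 48 \cdot 0\right) - \frac{23 + 20}{15} = \left(816 + 0\right) - \frac{43}{15} = 816 - \frac{43}{15} = \frac{12197}{15}$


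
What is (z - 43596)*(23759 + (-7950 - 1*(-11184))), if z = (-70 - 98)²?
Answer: -414936396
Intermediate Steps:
z = 28224 (z = (-168)² = 28224)
(z - 43596)*(23759 + (-7950 - 1*(-11184))) = (28224 - 43596)*(23759 + (-7950 - 1*(-11184))) = -15372*(23759 + (-7950 + 11184)) = -15372*(23759 + 3234) = -15372*26993 = -414936396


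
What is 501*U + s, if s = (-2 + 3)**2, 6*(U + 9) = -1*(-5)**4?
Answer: -113391/2 ≈ -56696.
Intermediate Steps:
U = -679/6 (U = -9 + (-1*(-5)**4)/6 = -9 + (-1*625)/6 = -9 + (1/6)*(-625) = -9 - 625/6 = -679/6 ≈ -113.17)
s = 1 (s = 1**2 = 1)
501*U + s = 501*(-679/6) + 1 = -113393/2 + 1 = -113391/2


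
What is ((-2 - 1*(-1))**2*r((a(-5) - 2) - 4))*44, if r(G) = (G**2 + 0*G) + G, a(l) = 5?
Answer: 0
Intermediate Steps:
r(G) = G + G**2 (r(G) = (G**2 + 0) + G = G**2 + G = G + G**2)
((-2 - 1*(-1))**2*r((a(-5) - 2) - 4))*44 = ((-2 - 1*(-1))**2*(((5 - 2) - 4)*(1 + ((5 - 2) - 4))))*44 = ((-2 + 1)**2*((3 - 4)*(1 + (3 - 4))))*44 = ((-1)**2*(-(1 - 1)))*44 = (1*(-1*0))*44 = (1*0)*44 = 0*44 = 0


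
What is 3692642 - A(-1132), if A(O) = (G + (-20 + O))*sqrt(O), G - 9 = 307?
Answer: 3692642 + 1672*I*sqrt(283) ≈ 3.6926e+6 + 28127.0*I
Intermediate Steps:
G = 316 (G = 9 + 307 = 316)
A(O) = sqrt(O)*(296 + O) (A(O) = (316 + (-20 + O))*sqrt(O) = (296 + O)*sqrt(O) = sqrt(O)*(296 + O))
3692642 - A(-1132) = 3692642 - sqrt(-1132)*(296 - 1132) = 3692642 - 2*I*sqrt(283)*(-836) = 3692642 - (-1672)*I*sqrt(283) = 3692642 + 1672*I*sqrt(283)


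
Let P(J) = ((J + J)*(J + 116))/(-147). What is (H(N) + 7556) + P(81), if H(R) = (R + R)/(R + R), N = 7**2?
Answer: 359655/49 ≈ 7339.9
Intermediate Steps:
N = 49
H(R) = 1 (H(R) = (2*R)/((2*R)) = (2*R)*(1/(2*R)) = 1)
P(J) = -2*J*(116 + J)/147 (P(J) = ((2*J)*(116 + J))*(-1/147) = (2*J*(116 + J))*(-1/147) = -2*J*(116 + J)/147)
(H(N) + 7556) + P(81) = (1 + 7556) - 2/147*81*(116 + 81) = 7557 - 2/147*81*197 = 7557 - 10638/49 = 359655/49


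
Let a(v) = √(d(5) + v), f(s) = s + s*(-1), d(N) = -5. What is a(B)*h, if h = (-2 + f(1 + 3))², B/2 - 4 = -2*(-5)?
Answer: 4*√23 ≈ 19.183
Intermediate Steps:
f(s) = 0 (f(s) = s - s = 0)
B = 28 (B = 8 + 2*(-2*(-5)) = 8 + 2*10 = 8 + 20 = 28)
a(v) = √(-5 + v)
h = 4 (h = (-2 + 0)² = (-2)² = 4)
a(B)*h = √(-5 + 28)*4 = √23*4 = 4*√23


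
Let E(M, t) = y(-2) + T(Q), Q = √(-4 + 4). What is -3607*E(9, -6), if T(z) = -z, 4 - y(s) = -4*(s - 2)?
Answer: 43284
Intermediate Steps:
y(s) = -4 + 4*s (y(s) = 4 - (-4)*(s - 2) = 4 - (-4)*(-2 + s) = 4 - (8 - 4*s) = 4 + (-8 + 4*s) = -4 + 4*s)
Q = 0 (Q = √0 = 0)
E(M, t) = -12 (E(M, t) = (-4 + 4*(-2)) - 1*0 = (-4 - 8) + 0 = -12 + 0 = -12)
-3607*E(9, -6) = -3607*(-12) = 43284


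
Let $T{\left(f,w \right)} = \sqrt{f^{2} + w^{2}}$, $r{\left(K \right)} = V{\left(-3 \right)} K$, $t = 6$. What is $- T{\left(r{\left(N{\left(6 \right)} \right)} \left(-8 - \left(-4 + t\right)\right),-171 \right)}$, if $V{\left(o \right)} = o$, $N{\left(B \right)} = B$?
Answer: $- 9 \sqrt{761} \approx -248.28$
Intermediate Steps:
$r{\left(K \right)} = - 3 K$
$- T{\left(r{\left(N{\left(6 \right)} \right)} \left(-8 - \left(-4 + t\right)\right),-171 \right)} = - \sqrt{\left(\left(-3\right) 6 \left(-8 + \left(4 - 6\right)\right)\right)^{2} + \left(-171\right)^{2}} = - \sqrt{\left(- 18 \left(-8 + \left(4 - 6\right)\right)\right)^{2} + 29241} = - \sqrt{\left(- 18 \left(-8 - 2\right)\right)^{2} + 29241} = - \sqrt{\left(\left(-18\right) \left(-10\right)\right)^{2} + 29241} = - \sqrt{180^{2} + 29241} = - \sqrt{32400 + 29241} = - \sqrt{61641} = - 9 \sqrt{761}$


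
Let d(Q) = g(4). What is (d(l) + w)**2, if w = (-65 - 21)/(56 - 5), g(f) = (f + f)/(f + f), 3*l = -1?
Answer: 1225/2601 ≈ 0.47097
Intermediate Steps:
l = -1/3 (l = (1/3)*(-1) = -1/3 ≈ -0.33333)
g(f) = 1 (g(f) = (2*f)/((2*f)) = (2*f)*(1/(2*f)) = 1)
d(Q) = 1
w = -86/51 ≈ -1.6863
(d(l) + w)**2 = (1 - 86/51)**2 = (-35/51)**2 = 1225/2601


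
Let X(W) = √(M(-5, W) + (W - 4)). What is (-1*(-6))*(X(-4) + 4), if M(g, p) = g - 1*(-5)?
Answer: 24 + 12*I*√2 ≈ 24.0 + 16.971*I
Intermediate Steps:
M(g, p) = 5 + g (M(g, p) = g + 5 = 5 + g)
X(W) = √(-4 + W) (X(W) = √((5 - 5) + (W - 4)) = √(0 + (-4 + W)) = √(-4 + W))
(-1*(-6))*(X(-4) + 4) = (-1*(-6))*(√(-4 - 4) + 4) = 6*(√(-8) + 4) = 6*(2*I*√2 + 4) = 6*(4 + 2*I*√2) = 24 + 12*I*√2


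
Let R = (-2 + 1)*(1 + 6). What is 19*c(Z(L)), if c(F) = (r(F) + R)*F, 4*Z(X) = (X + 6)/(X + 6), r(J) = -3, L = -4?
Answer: -95/2 ≈ -47.500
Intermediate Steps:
R = -7 (R = -1*7 = -7)
Z(X) = ¼ (Z(X) = ((X + 6)/(X + 6))/4 = ((6 + X)/(6 + X))/4 = (¼)*1 = ¼)
c(F) = -10*F (c(F) = (-3 - 7)*F = -10*F)
19*c(Z(L)) = 19*(-10*¼) = 19*(-5/2) = -95/2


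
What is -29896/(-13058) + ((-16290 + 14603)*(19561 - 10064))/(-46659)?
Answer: 105301433963/304636611 ≈ 345.66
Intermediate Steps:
-29896/(-13058) + ((-16290 + 14603)*(19561 - 10064))/(-46659) = -29896*(-1/13058) - 1687*9497*(-1/46659) = 14948/6529 - 16021439*(-1/46659) = 14948/6529 + 16021439/46659 = 105301433963/304636611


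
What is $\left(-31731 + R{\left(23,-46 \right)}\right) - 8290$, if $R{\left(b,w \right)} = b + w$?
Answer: $-40044$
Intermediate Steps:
$\left(-31731 + R{\left(23,-46 \right)}\right) - 8290 = \left(-31731 + \left(23 - 46\right)\right) - 8290 = \left(-31731 - 23\right) - 8290 = -31754 - 8290 = -40044$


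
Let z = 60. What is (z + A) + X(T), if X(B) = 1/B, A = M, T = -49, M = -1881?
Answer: -89230/49 ≈ -1821.0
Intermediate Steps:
A = -1881
(z + A) + X(T) = (60 - 1881) + 1/(-49) = -1821 - 1/49 = -89230/49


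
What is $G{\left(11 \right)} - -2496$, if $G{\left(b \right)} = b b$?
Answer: $2617$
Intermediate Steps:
$G{\left(b \right)} = b^{2}$
$G{\left(11 \right)} - -2496 = 11^{2} - -2496 = 121 + 2496 = 2617$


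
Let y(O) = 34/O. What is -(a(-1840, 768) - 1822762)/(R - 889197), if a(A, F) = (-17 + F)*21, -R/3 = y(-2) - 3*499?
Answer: -1806991/884655 ≈ -2.0426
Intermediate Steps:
R = 4542 (R = -3*(34/(-2) - 3*499) = -3*(34*(-1/2) - 1497) = -3*(-17 - 1497) = -3*(-1514) = 4542)
a(A, F) = -357 + 21*F
-(a(-1840, 768) - 1822762)/(R - 889197) = -((-357 + 21*768) - 1822762)/(4542 - 889197) = -((-357 + 16128) - 1822762)/(-884655) = -(15771 - 1822762)*(-1)/884655 = -(-1806991)*(-1)/884655 = -1*1806991/884655 = -1806991/884655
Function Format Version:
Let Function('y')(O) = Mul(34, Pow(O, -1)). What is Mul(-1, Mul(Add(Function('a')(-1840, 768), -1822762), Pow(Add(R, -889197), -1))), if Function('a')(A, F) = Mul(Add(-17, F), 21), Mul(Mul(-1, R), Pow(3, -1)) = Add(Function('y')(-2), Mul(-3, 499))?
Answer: Rational(-1806991, 884655) ≈ -2.0426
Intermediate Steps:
R = 4542 (R = Mul(-3, Add(Mul(34, Pow(-2, -1)), Mul(-3, 499))) = Mul(-3, Add(Mul(34, Rational(-1, 2)), -1497)) = Mul(-3, Add(-17, -1497)) = Mul(-3, -1514) = 4542)
Function('a')(A, F) = Add(-357, Mul(21, F))
Mul(-1, Mul(Add(Function('a')(-1840, 768), -1822762), Pow(Add(R, -889197), -1))) = Mul(-1, Mul(Add(Add(-357, Mul(21, 768)), -1822762), Pow(Add(4542, -889197), -1))) = Mul(-1, Mul(Add(Add(-357, 16128), -1822762), Pow(-884655, -1))) = Mul(-1, Mul(Add(15771, -1822762), Rational(-1, 884655))) = Mul(-1, Mul(-1806991, Rational(-1, 884655))) = Mul(-1, Rational(1806991, 884655)) = Rational(-1806991, 884655)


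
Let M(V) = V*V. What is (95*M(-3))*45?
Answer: 38475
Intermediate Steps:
M(V) = V**2
(95*M(-3))*45 = (95*(-3)**2)*45 = (95*9)*45 = 855*45 = 38475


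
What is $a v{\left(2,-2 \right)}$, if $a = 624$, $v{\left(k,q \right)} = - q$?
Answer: $1248$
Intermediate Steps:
$a v{\left(2,-2 \right)} = 624 \left(\left(-1\right) \left(-2\right)\right) = 624 \cdot 2 = 1248$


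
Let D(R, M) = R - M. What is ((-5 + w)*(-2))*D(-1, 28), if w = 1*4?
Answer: -58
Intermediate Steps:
w = 4
((-5 + w)*(-2))*D(-1, 28) = ((-5 + 4)*(-2))*(-1 - 1*28) = (-1*(-2))*(-1 - 28) = 2*(-29) = -58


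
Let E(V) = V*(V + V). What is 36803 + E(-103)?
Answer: 58021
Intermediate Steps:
E(V) = 2*V**2 (E(V) = V*(2*V) = 2*V**2)
36803 + E(-103) = 36803 + 2*(-103)**2 = 36803 + 2*10609 = 36803 + 21218 = 58021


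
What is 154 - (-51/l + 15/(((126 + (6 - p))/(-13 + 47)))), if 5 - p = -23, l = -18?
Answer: 22817/156 ≈ 146.26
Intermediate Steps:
p = 28 (p = 5 - 1*(-23) = 5 + 23 = 28)
154 - (-51/l + 15/(((126 + (6 - p))/(-13 + 47)))) = 154 - (-51/(-18) + 15/(((126 + (6 - 1*28))/(-13 + 47)))) = 154 - (-51*(-1/18) + 15/(((126 + (6 - 28))/34))) = 154 - (17/6 + 15/(((126 - 22)*(1/34)))) = 154 - (17/6 + 15/((104*(1/34)))) = 154 - (17/6 + 15/(52/17)) = 154 - (17/6 + 15*(17/52)) = 154 - (17/6 + 255/52) = 154 - 1*1207/156 = 154 - 1207/156 = 22817/156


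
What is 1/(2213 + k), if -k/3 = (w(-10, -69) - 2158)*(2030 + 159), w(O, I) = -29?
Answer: 1/14364242 ≈ 6.9617e-8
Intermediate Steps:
k = 14362029 (k = -3*(-29 - 2158)*(2030 + 159) = -(-6561)*2189 = -3*(-4787343) = 14362029)
1/(2213 + k) = 1/(2213 + 14362029) = 1/14364242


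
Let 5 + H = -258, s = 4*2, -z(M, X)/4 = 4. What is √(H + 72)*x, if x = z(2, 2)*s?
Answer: -128*I*√191 ≈ -1769.0*I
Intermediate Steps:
z(M, X) = -16 (z(M, X) = -4*4 = -16)
s = 8
H = -263 (H = -5 - 258 = -263)
x = -128 (x = -16*8 = -128)
√(H + 72)*x = √(-263 + 72)*(-128) = √(-191)*(-128) = (I*√191)*(-128) = -128*I*√191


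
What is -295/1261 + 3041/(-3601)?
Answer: -376692/349297 ≈ -1.0784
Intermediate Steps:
-295/1261 + 3041/(-3601) = -295*1/1261 + 3041*(-1/3601) = -295/1261 - 3041/3601 = -376692/349297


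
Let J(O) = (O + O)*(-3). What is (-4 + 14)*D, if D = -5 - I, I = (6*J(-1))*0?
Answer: -50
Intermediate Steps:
J(O) = -6*O (J(O) = (2*O)*(-3) = -6*O)
I = 0 (I = (6*(-6*(-1)))*0 = (6*6)*0 = 36*0 = 0)
D = -5 (D = -5 - 1*0 = -5 + 0 = -5)
(-4 + 14)*D = (-4 + 14)*(-5) = 10*(-5) = -50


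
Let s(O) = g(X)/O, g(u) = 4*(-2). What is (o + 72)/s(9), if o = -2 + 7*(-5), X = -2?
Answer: -315/8 ≈ -39.375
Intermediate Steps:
g(u) = -8
s(O) = -8/O
o = -37 (o = -2 - 35 = -37)
(o + 72)/s(9) = (-37 + 72)/((-8/9)) = 35/(-8*⅑) = 35/(-8/9) = -9/8*35 = -315/8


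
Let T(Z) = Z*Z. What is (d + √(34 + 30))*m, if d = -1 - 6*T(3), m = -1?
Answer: 47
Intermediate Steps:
T(Z) = Z²
d = -55 (d = -1 - 6*3² = -1 - 6*9 = -1 - 54 = -55)
(d + √(34 + 30))*m = (-55 + √(34 + 30))*(-1) = (-55 + √64)*(-1) = (-55 + 8)*(-1) = -47*(-1) = 47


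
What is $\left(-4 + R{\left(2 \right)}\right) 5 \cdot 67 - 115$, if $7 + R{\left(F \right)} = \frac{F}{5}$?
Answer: $-3666$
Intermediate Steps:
$R{\left(F \right)} = -7 + \frac{F}{5}$
$\left(-4 + R{\left(2 \right)}\right) 5 \cdot 67 - 115 = \left(-4 + \left(-7 + \frac{1}{5} \cdot 2\right)\right) 5 \cdot 67 - 115 = \left(-4 + \left(-7 + \frac{2}{5}\right)\right) 5 \cdot 67 - 115 = \left(-4 - \frac{33}{5}\right) 5 \cdot 67 - 115 = \left(- \frac{53}{5}\right) 5 \cdot 67 - 115 = \left(-53\right) 67 - 115 = -3551 - 115 = -3666$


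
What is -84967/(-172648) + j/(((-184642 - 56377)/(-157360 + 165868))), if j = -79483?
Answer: 116772197673245/41611448312 ≈ 2806.3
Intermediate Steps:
-84967/(-172648) + j/(((-184642 - 56377)/(-157360 + 165868))) = -84967/(-172648) - 79483*(-157360 + 165868)/(-184642 - 56377) = -84967*(-1/172648) - 79483/((-241019/8508)) = 84967/172648 - 79483/((-241019*1/8508)) = 84967/172648 - 79483/(-241019/8508) = 84967/172648 - 79483*(-8508/241019) = 84967/172648 + 676241364/241019 = 116772197673245/41611448312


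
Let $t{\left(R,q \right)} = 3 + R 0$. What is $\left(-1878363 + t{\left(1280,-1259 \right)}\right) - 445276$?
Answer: $-2323636$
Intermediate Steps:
$t{\left(R,q \right)} = 3$ ($t{\left(R,q \right)} = 3 + 0 = 3$)
$\left(-1878363 + t{\left(1280,-1259 \right)}\right) - 445276 = \left(-1878363 + 3\right) - 445276 = -1878360 - 445276 = -2323636$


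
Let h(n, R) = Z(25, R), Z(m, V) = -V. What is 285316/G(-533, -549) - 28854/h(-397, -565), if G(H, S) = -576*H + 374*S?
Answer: -1386364444/28725165 ≈ -48.263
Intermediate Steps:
h(n, R) = -R
285316/G(-533, -549) - 28854/h(-397, -565) = 285316/(-576*(-533) + 374*(-549)) - 28854/((-1*(-565))) = 285316/(307008 - 205326) - 28854/565 = 285316/101682 - 28854*1/565 = 285316*(1/101682) - 28854/565 = 142658/50841 - 28854/565 = -1386364444/28725165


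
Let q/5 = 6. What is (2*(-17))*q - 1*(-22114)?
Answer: 21094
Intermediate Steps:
q = 30 (q = 5*6 = 30)
(2*(-17))*q - 1*(-22114) = (2*(-17))*30 - 1*(-22114) = -34*30 + 22114 = -1020 + 22114 = 21094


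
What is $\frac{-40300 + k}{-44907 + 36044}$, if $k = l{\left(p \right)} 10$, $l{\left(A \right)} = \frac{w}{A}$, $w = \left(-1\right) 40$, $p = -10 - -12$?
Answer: $\frac{40500}{8863} \approx 4.5696$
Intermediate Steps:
$p = 2$ ($p = -10 + 12 = 2$)
$w = -40$
$l{\left(A \right)} = - \frac{40}{A}$
$k = -200$ ($k = - \frac{40}{2} \cdot 10 = \left(-40\right) \frac{1}{2} \cdot 10 = \left(-20\right) 10 = -200$)
$\frac{-40300 + k}{-44907 + 36044} = \frac{-40300 - 200}{-44907 + 36044} = - \frac{40500}{-8863} = \left(-40500\right) \left(- \frac{1}{8863}\right) = \frac{40500}{8863}$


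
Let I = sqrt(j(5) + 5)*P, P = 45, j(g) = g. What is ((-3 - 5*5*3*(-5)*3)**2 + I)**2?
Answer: 1584788945706 + 113299560*sqrt(10) ≈ 1.5851e+12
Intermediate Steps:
I = 45*sqrt(10) (I = sqrt(5 + 5)*45 = sqrt(10)*45 = 45*sqrt(10) ≈ 142.30)
((-3 - 5*5*3*(-5)*3)**2 + I)**2 = ((-3 - 5*5*3*(-5)*3)**2 + 45*sqrt(10))**2 = ((-3 - 75*(-5)*3)**2 + 45*sqrt(10))**2 = ((-3 - 5*(-75)*3)**2 + 45*sqrt(10))**2 = ((-3 + 375*3)**2 + 45*sqrt(10))**2 = ((-3 + 1125)**2 + 45*sqrt(10))**2 = (1122**2 + 45*sqrt(10))**2 = (1258884 + 45*sqrt(10))**2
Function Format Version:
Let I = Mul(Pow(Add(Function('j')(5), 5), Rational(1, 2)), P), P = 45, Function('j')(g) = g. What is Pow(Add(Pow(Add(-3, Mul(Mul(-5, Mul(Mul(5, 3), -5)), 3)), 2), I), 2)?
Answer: Add(1584788945706, Mul(113299560, Pow(10, Rational(1, 2)))) ≈ 1.5851e+12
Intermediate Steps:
I = Mul(45, Pow(10, Rational(1, 2))) (I = Mul(Pow(Add(5, 5), Rational(1, 2)), 45) = Mul(Pow(10, Rational(1, 2)), 45) = Mul(45, Pow(10, Rational(1, 2))) ≈ 142.30)
Pow(Add(Pow(Add(-3, Mul(Mul(-5, Mul(Mul(5, 3), -5)), 3)), 2), I), 2) = Pow(Add(Pow(Add(-3, Mul(Mul(-5, Mul(Mul(5, 3), -5)), 3)), 2), Mul(45, Pow(10, Rational(1, 2)))), 2) = Pow(Add(Pow(Add(-3, Mul(Mul(-5, Mul(15, -5)), 3)), 2), Mul(45, Pow(10, Rational(1, 2)))), 2) = Pow(Add(Pow(Add(-3, Mul(Mul(-5, -75), 3)), 2), Mul(45, Pow(10, Rational(1, 2)))), 2) = Pow(Add(Pow(Add(-3, Mul(375, 3)), 2), Mul(45, Pow(10, Rational(1, 2)))), 2) = Pow(Add(Pow(Add(-3, 1125), 2), Mul(45, Pow(10, Rational(1, 2)))), 2) = Pow(Add(Pow(1122, 2), Mul(45, Pow(10, Rational(1, 2)))), 2) = Pow(Add(1258884, Mul(45, Pow(10, Rational(1, 2)))), 2)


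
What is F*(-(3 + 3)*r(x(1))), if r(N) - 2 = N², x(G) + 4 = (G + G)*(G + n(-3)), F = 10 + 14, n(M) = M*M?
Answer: -37152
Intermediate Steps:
n(M) = M²
F = 24
x(G) = -4 + 2*G*(9 + G) (x(G) = -4 + (G + G)*(G + (-3)²) = -4 + (2*G)*(G + 9) = -4 + (2*G)*(9 + G) = -4 + 2*G*(9 + G))
r(N) = 2 + N²
F*(-(3 + 3)*r(x(1))) = 24*(-(3 + 3)*(2 + (-4 + 2*1² + 18*1)²)) = 24*(-6*(2 + (-4 + 2*1 + 18)²)) = 24*(-6*(2 + (-4 + 2 + 18)²)) = 24*(-6*(2 + 16²)) = 24*(-6*(2 + 256)) = 24*(-6*258) = 24*(-1*1548) = 24*(-1548) = -37152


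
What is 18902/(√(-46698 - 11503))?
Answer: -1454*I*√481/407 ≈ -78.351*I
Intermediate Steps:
18902/(√(-46698 - 11503)) = 18902/(√(-58201)) = 18902/((11*I*√481)) = 18902*(-I*√481/5291) = -1454*I*√481/407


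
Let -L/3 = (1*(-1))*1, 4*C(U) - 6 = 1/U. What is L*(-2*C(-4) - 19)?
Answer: -525/8 ≈ -65.625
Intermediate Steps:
C(U) = 3/2 + 1/(4*U) (C(U) = 3/2 + (1/U)/4 = 3/2 + 1/(4*U))
L = 3 (L = -3*1*(-1) = -(-3) = -3*(-1) = 3)
L*(-2*C(-4) - 19) = 3*(-(1 + 6*(-4))/(2*(-4)) - 19) = 3*(-(-1)*(1 - 24)/(2*4) - 19) = 3*(-(-1)*(-23)/(2*4) - 19) = 3*(-2*23/16 - 19) = 3*(-23/8 - 19) = 3*(-175/8) = -525/8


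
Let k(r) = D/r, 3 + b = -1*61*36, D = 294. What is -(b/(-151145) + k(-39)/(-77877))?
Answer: -2241082009/153019349145 ≈ -0.014646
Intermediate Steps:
b = -2199 (b = -3 - 1*61*36 = -3 - 61*36 = -3 - 2196 = -2199)
k(r) = 294/r
-(b/(-151145) + k(-39)/(-77877)) = -(-2199/(-151145) + (294/(-39))/(-77877)) = -(-2199*(-1/151145) + (294*(-1/39))*(-1/77877)) = -(2199/151145 - 98/13*(-1/77877)) = -(2199/151145 + 98/1012401) = -1*2241082009/153019349145 = -2241082009/153019349145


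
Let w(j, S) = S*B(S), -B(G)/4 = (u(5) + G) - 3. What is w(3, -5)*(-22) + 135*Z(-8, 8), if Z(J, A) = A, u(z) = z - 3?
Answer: 3720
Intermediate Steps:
u(z) = -3 + z
B(G) = 4 - 4*G (B(G) = -4*(((-3 + 5) + G) - 3) = -4*((2 + G) - 3) = -4*(-1 + G) = 4 - 4*G)
w(j, S) = S*(4 - 4*S)
w(3, -5)*(-22) + 135*Z(-8, 8) = (4*(-5)*(1 - 1*(-5)))*(-22) + 135*8 = (4*(-5)*(1 + 5))*(-22) + 1080 = (4*(-5)*6)*(-22) + 1080 = -120*(-22) + 1080 = 2640 + 1080 = 3720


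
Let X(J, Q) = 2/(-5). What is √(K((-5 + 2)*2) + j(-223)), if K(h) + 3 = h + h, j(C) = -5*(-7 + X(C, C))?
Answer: √22 ≈ 4.6904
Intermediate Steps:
X(J, Q) = -⅖ (X(J, Q) = 2*(-⅕) = -⅖)
j(C) = 37 (j(C) = -5*(-7 - ⅖) = -5*(-37/5) = 37)
K(h) = -3 + 2*h (K(h) = -3 + (h + h) = -3 + 2*h)
√(K((-5 + 2)*2) + j(-223)) = √((-3 + 2*((-5 + 2)*2)) + 37) = √((-3 + 2*(-3*2)) + 37) = √((-3 + 2*(-6)) + 37) = √((-3 - 12) + 37) = √(-15 + 37) = √22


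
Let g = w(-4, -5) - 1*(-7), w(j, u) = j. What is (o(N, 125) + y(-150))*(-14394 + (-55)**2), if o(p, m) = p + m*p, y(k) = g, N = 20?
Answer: -28683987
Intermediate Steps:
g = 3 (g = -4 - 1*(-7) = -4 + 7 = 3)
y(k) = 3
(o(N, 125) + y(-150))*(-14394 + (-55)**2) = (20*(1 + 125) + 3)*(-14394 + (-55)**2) = (20*126 + 3)*(-14394 + 3025) = (2520 + 3)*(-11369) = 2523*(-11369) = -28683987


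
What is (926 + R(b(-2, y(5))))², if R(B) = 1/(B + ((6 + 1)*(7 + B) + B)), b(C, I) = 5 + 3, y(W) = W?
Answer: 12554530209/14641 ≈ 8.5749e+5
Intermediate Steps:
b(C, I) = 8
R(B) = 1/(49 + 9*B) (R(B) = 1/(B + (7*(7 + B) + B)) = 1/(B + ((49 + 7*B) + B)) = 1/(B + (49 + 8*B)) = 1/(49 + 9*B))
(926 + R(b(-2, y(5))))² = (926 + 1/(49 + 9*8))² = (926 + 1/(49 + 72))² = (926 + 1/121)² = (112047/121)² = 12554530209/14641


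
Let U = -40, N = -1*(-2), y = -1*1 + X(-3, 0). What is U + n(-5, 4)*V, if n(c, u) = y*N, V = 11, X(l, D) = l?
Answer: -128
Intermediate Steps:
y = -4 (y = -1*1 - 3 = -1 - 3 = -4)
N = 2
n(c, u) = -8 (n(c, u) = -4*2 = -8)
U + n(-5, 4)*V = -40 - 8*11 = -40 - 88 = -128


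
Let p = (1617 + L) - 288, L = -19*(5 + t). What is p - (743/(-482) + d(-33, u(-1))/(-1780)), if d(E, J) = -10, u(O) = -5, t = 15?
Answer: 20388044/21449 ≈ 950.54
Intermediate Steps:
L = -380 (L = -19*(5 + 15) = -19*20 = -380)
p = 949 (p = (1617 - 380) - 288 = 1237 - 288 = 949)
p - (743/(-482) + d(-33, u(-1))/(-1780)) = 949 - (743/(-482) - 10/(-1780)) = 949 - (743*(-1/482) - 10*(-1/1780)) = 949 - (-743/482 + 1/178) = 949 - 1*(-32943/21449) = 949 + 32943/21449 = 20388044/21449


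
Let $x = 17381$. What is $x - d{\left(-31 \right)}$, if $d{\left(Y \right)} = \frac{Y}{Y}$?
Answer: $17380$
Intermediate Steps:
$d{\left(Y \right)} = 1$
$x - d{\left(-31 \right)} = 17381 - 1 = 17380$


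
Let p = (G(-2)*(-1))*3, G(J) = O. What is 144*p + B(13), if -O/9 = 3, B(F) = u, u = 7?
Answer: 11671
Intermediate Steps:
B(F) = 7
O = -27 (O = -9*3 = -27)
G(J) = -27
p = 81 (p = -27*(-1)*3 = 27*3 = 81)
144*p + B(13) = 144*81 + 7 = 11664 + 7 = 11671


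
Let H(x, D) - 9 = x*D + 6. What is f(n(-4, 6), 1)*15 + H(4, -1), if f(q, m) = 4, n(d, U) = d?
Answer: 71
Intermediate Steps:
H(x, D) = 15 + D*x (H(x, D) = 9 + (x*D + 6) = 9 + (D*x + 6) = 9 + (6 + D*x) = 15 + D*x)
f(n(-4, 6), 1)*15 + H(4, -1) = 4*15 + (15 - 1*4) = 60 + (15 - 4) = 60 + 11 = 71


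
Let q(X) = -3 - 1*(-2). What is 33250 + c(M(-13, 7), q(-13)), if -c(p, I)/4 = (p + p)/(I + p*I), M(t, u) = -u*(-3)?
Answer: 365834/11 ≈ 33258.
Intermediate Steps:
q(X) = -1 (q(X) = -3 + 2 = -1)
M(t, u) = 3*u
c(p, I) = -8*p/(I + I*p) (c(p, I) = -4*(p + p)/(I + p*I) = -4*2*p/(I + I*p) = -8*p/(I + I*p))
33250 + c(M(-13, 7), q(-13)) = 33250 - 8*3*7/(-1*(1 + 3*7)) = 33250 - 8*21*(-1)/(1 + 21) = 33250 - 8*21*(-1)/22 = 33250 - 8*21*(-1)*1/22 = 33250 + 84/11 = 365834/11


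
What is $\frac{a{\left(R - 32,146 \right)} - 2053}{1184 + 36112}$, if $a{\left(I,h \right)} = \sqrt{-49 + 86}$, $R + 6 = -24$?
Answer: $- \frac{2053}{37296} + \frac{\sqrt{37}}{37296} \approx -0.054883$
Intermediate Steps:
$R = -30$ ($R = -6 - 24 = -30$)
$a{\left(I,h \right)} = \sqrt{37}$
$\frac{a{\left(R - 32,146 \right)} - 2053}{1184 + 36112} = \frac{\sqrt{37} - 2053}{1184 + 36112} = \frac{-2053 + \sqrt{37}}{37296} = \left(-2053 + \sqrt{37}\right) \frac{1}{37296} = - \frac{2053}{37296} + \frac{\sqrt{37}}{37296}$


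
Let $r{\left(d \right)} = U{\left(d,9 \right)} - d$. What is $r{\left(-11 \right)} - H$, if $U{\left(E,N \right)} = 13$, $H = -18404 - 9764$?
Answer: $28192$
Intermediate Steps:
$H = -28168$
$r{\left(d \right)} = 13 - d$
$r{\left(-11 \right)} - H = \left(13 - -11\right) - -28168 = \left(13 + 11\right) + 28168 = 24 + 28168 = 28192$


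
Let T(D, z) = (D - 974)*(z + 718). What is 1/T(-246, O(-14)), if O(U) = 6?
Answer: -1/883280 ≈ -1.1321e-6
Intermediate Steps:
T(D, z) = (-974 + D)*(718 + z)
1/T(-246, O(-14)) = 1/(-699332 - 974*6 + 718*(-246) - 246*6) = 1/(-699332 - 5844 - 176628 - 1476) = 1/(-883280) = -1/883280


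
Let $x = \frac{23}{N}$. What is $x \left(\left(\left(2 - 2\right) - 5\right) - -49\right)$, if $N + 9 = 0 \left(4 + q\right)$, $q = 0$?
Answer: $- \frac{1012}{9} \approx -112.44$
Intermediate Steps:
$N = -9$ ($N = -9 + 0 \left(4 + 0\right) = -9 + 0 \cdot 4 = -9 + 0 = -9$)
$x = - \frac{23}{9}$ ($x = \frac{23}{-9} = 23 \left(- \frac{1}{9}\right) = - \frac{23}{9} \approx -2.5556$)
$x \left(\left(\left(2 - 2\right) - 5\right) - -49\right) = - \frac{23 \left(\left(\left(2 - 2\right) - 5\right) - -49\right)}{9} = - \frac{23 \left(\left(0 - 5\right) + 49\right)}{9} = - \frac{23 \left(-5 + 49\right)}{9} = \left(- \frac{23}{9}\right) 44 = - \frac{1012}{9}$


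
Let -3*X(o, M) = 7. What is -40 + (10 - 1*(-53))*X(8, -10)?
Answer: -187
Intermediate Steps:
X(o, M) = -7/3 (X(o, M) = -⅓*7 = -7/3)
-40 + (10 - 1*(-53))*X(8, -10) = -40 + (10 - 1*(-53))*(-7/3) = -40 + (10 + 53)*(-7/3) = -40 + 63*(-7/3) = -40 - 147 = -187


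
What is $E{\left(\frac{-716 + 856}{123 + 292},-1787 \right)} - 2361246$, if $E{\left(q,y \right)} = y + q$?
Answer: $- \frac{196131711}{83} \approx -2.363 \cdot 10^{6}$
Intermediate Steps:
$E{\left(q,y \right)} = q + y$
$E{\left(\frac{-716 + 856}{123 + 292},-1787 \right)} - 2361246 = \left(\frac{-716 + 856}{123 + 292} - 1787\right) - 2361246 = \left(\frac{140}{415} - 1787\right) - 2361246 = \left(140 \cdot \frac{1}{415} - 1787\right) - 2361246 = \left(\frac{28}{83} - 1787\right) - 2361246 = - \frac{148293}{83} - 2361246 = - \frac{196131711}{83}$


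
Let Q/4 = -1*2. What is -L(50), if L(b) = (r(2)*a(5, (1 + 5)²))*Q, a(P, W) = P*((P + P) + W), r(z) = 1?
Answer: 1840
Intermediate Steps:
a(P, W) = P*(W + 2*P) (a(P, W) = P*(2*P + W) = P*(W + 2*P))
Q = -8 (Q = 4*(-1*2) = 4*(-2) = -8)
L(b) = -1840 (L(b) = (1*(5*((1 + 5)² + 2*5)))*(-8) = (1*(5*(6² + 10)))*(-8) = (1*(5*(36 + 10)))*(-8) = (1*(5*46))*(-8) = (1*230)*(-8) = 230*(-8) = -1840)
-L(50) = -1*(-1840) = 1840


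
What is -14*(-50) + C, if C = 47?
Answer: 747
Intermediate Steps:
-14*(-50) + C = -14*(-50) + 47 = 700 + 47 = 747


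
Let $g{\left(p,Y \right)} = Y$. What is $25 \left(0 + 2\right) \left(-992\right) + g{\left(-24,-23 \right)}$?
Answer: $-49623$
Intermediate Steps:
$25 \left(0 + 2\right) \left(-992\right) + g{\left(-24,-23 \right)} = 25 \left(0 + 2\right) \left(-992\right) - 23 = 25 \cdot 2 \left(-992\right) - 23 = 50 \left(-992\right) - 23 = -49600 - 23 = -49623$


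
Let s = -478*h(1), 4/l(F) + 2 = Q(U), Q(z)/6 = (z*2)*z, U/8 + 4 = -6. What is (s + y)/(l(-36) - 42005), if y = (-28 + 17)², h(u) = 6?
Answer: 105482053/1612949993 ≈ 0.065397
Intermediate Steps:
U = -80 (U = -32 + 8*(-6) = -32 - 48 = -80)
Q(z) = 12*z² (Q(z) = 6*((z*2)*z) = 6*((2*z)*z) = 6*(2*z²) = 12*z²)
l(F) = 2/38399 (l(F) = 4/(-2 + 12*(-80)²) = 4/(-2 + 12*6400) = 4/(-2 + 76800) = 4/76798 = 4*(1/76798) = 2/38399)
s = -2868 (s = -478*6 = -2868)
y = 121 (y = (-11)² = 121)
(s + y)/(l(-36) - 42005) = (-2868 + 121)/(2/38399 - 42005) = -2747/(-1612949993/38399) = -2747*(-38399/1612949993) = 105482053/1612949993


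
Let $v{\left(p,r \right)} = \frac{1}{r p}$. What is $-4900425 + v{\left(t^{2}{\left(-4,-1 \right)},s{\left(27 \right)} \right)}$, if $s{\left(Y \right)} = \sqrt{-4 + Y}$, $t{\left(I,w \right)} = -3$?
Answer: $-4900425 + \frac{\sqrt{23}}{207} \approx -4.9004 \cdot 10^{6}$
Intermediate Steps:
$v{\left(p,r \right)} = \frac{1}{p r}$
$-4900425 + v{\left(t^{2}{\left(-4,-1 \right)},s{\left(27 \right)} \right)} = -4900425 + \frac{1}{\left(-3\right)^{2} \sqrt{-4 + 27}} = -4900425 + \frac{1}{9 \sqrt{23}} = -4900425 + \frac{\frac{1}{23} \sqrt{23}}{9} = -4900425 + \frac{\sqrt{23}}{207}$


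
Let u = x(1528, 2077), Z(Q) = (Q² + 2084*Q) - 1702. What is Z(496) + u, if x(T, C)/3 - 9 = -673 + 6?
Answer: 1276004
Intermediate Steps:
x(T, C) = -1974 (x(T, C) = 27 + 3*(-673 + 6) = 27 + 3*(-667) = 27 - 2001 = -1974)
Z(Q) = -1702 + Q² + 2084*Q
u = -1974
Z(496) + u = (-1702 + 496² + 2084*496) - 1974 = (-1702 + 246016 + 1033664) - 1974 = 1277978 - 1974 = 1276004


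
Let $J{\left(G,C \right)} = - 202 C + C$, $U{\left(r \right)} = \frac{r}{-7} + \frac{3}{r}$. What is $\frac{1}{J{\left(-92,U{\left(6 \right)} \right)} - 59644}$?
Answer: $- \frac{14}{834011} \approx -1.6786 \cdot 10^{-5}$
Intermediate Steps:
$U{\left(r \right)} = \frac{3}{r} - \frac{r}{7}$ ($U{\left(r \right)} = r \left(- \frac{1}{7}\right) + \frac{3}{r} = - \frac{r}{7} + \frac{3}{r} = \frac{3}{r} - \frac{r}{7}$)
$J{\left(G,C \right)} = - 201 C$
$\frac{1}{J{\left(-92,U{\left(6 \right)} \right)} - 59644} = \frac{1}{- 201 \left(\frac{3}{6} - \frac{6}{7}\right) - 59644} = \frac{1}{- 201 \left(3 \cdot \frac{1}{6} - \frac{6}{7}\right) - 59644} = \frac{1}{- 201 \left(\frac{1}{2} - \frac{6}{7}\right) - 59644} = \frac{1}{\left(-201\right) \left(- \frac{5}{14}\right) - 59644} = \frac{1}{\frac{1005}{14} - 59644} = \frac{1}{- \frac{834011}{14}} = - \frac{14}{834011}$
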